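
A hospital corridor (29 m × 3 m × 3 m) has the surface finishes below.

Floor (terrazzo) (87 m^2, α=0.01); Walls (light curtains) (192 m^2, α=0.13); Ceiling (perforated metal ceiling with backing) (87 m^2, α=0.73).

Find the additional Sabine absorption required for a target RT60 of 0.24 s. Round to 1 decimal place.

85.7 sabins

A₁ = Σ Sᵢαᵢ = 87×0.01 + 192×0.13 + 87×0.73 = 89.340 sabins.
For T = 0.24 s, need A₂ = 0.161·V/T = 0.161·261/0.24 = 175.088 sabins.
Additional absorption ΔA = 175.088 − 89.340 = 85.7 sabins.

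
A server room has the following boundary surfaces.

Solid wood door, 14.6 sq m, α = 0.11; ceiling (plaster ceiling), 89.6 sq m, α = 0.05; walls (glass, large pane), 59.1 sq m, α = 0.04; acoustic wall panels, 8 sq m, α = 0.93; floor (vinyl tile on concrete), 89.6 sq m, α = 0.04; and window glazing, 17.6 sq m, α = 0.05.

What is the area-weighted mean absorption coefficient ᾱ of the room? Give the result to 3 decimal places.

Total surface area S = 278.5 sq m.
A = 14.6×0.11 + 89.6×0.05 + 59.1×0.04 + 8×0.93 + 89.6×0.04 + 17.6×0.05 = 20.354 sabins.
ᾱ = 20.354 / 278.5 = 0.073.

0.073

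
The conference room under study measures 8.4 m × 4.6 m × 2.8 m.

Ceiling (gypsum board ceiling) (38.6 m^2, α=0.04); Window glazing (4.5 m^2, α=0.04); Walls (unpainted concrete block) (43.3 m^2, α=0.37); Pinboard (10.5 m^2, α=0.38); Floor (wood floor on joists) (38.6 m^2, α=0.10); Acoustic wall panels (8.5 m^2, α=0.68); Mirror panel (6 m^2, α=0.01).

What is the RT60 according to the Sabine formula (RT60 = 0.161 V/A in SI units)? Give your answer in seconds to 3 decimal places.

Total absorption A = 38.6×0.04 + 4.5×0.04 + 43.3×0.37 + 10.5×0.38 + 38.6×0.10 + 8.5×0.68 + 6×0.01
  = 1.544 + 0.180 + 16.021 + 3.990 + 3.860 + 5.780 + 0.060 = 31.435 m^2 sabins.
Room volume: 108.192 m³.
Sabine: RT60 = 0.161 × 108.192 / 31.435 = 0.554 s.

0.554 s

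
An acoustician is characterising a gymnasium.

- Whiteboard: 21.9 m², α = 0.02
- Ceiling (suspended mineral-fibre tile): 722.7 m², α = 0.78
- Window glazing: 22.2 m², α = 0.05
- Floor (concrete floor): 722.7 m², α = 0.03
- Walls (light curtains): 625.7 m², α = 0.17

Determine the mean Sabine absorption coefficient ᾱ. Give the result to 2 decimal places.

S = Σ Sᵢ = 21.9 + 722.7 + 22.2 + 722.7 + 625.7 = 2115.2 m².
A = 21.9×0.02 + 722.7×0.78 + 22.2×0.05 + 722.7×0.03 + 625.7×0.17 = 693.304 sabins.
ᾱ = A/S = 0.33.

0.33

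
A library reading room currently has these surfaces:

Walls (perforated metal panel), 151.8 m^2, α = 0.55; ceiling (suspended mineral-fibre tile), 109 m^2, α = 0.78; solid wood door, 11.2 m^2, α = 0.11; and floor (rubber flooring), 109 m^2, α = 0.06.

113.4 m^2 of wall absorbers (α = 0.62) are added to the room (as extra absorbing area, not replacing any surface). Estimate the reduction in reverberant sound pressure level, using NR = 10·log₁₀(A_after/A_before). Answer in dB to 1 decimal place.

1.5 dB

A_before = Σ Sᵢαᵢ = 151.8·0.55 + 109·0.78 + 11.2·0.11 + 109·0.06 = 176.282 sabins.
Treatment contributes 113.4·0.62 = 70.308 sabins.
New total A_after = 246.590 sabins.
NR = 10·log₁₀(246.590/176.282) = 1.5 dB.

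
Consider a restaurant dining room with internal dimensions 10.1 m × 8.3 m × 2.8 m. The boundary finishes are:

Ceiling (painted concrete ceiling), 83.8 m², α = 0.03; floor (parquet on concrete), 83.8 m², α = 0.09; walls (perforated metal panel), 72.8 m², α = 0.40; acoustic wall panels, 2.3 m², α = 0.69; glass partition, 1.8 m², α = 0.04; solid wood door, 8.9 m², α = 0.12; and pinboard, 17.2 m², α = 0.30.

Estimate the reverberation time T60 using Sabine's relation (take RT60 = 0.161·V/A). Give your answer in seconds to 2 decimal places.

Summing Sᵢαᵢ: 2.514 + 7.542 + 29.120 + 1.587 + 0.072 + 1.068 + 5.160 → A = 47.063 sabins.
Room volume: 234.724 m³.
Sabine: RT60 = 0.161 × 234.724 / 47.063 = 0.80 s.

0.80 seconds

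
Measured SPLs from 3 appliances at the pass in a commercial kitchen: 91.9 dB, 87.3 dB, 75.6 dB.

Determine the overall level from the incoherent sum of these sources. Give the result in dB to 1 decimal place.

93.3 dB

Converting to relative power and adding: 10^(91.9/10) + 10^(87.3/10) + 10^(75.6/10) = 2.122e+09.
Combined level = 10 log₁₀(2.122e+09) = 93.3 dB.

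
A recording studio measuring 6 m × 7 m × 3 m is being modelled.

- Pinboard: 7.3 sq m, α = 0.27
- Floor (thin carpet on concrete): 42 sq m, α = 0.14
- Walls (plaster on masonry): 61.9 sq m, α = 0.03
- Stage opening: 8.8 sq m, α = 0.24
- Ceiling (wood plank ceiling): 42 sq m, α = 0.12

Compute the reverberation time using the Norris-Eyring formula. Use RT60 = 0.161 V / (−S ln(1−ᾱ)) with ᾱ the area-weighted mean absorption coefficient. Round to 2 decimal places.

S = Σ Sᵢ = 162.0 sq m.
Σ(Sᵢαᵢ) = 7.3·0.27 + 42·0.14 + 61.9·0.03 + 8.8·0.24 + 42·0.12 = 16.860.
ᾱ = 16.860 / 162.0 = 0.1041.
Eyring denominator: −S ln(1−ᾱ) = 17.808.
V = 6 × 7 × 3 = 126 m³.
RT60 = 0.161 × 126 / 17.808 = 1.14 s.

1.14 s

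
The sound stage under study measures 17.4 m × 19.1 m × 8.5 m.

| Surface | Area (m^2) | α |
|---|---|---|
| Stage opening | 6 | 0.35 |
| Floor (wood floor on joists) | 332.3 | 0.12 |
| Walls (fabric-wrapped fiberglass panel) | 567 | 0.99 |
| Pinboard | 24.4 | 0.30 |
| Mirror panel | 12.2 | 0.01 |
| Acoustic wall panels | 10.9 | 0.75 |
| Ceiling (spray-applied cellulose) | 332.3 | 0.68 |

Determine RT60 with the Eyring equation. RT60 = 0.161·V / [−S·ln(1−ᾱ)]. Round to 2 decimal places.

0.33 seconds

Total surface area S = 6 + 332.3 + 567 + 24.4 + 12.2 + 10.9 + 332.3 = 1285.1 m^2.
Absorption A = 6·0.35 + 332.3·0.12 + 567·0.99 + 24.4·0.30 + 12.2·0.01 + 10.9·0.75 + 332.3·0.68 = 844.887 sabins.
Mean coefficient ᾱ = A/S = 0.6574.
Eyring denominator: −S ln(1−ᾱ) = 1376.588.
V = 17.4 × 19.1 × 8.5 = 2824.89 m³.
T = 0.161·V/[−S·ln(1−ᾱ)] = 0.161·2824.89/1376.588 = 0.33 s.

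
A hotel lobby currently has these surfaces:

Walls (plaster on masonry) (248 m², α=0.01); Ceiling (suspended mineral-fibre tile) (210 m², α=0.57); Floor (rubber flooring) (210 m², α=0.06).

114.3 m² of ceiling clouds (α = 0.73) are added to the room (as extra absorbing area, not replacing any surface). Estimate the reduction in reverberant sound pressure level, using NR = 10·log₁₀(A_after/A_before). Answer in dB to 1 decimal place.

2.1 dB

A_before = Σ Sᵢαᵢ = 248·0.01 + 210·0.57 + 210·0.06 = 134.780 sabins.
Treatment contributes 114.3·0.73 = 83.439 sabins.
A_after = 134.780 + 83.439 = 218.219 sabins.
Reduction = 10 log₁₀(A_after/A_before) = 10 log₁₀(1.6191) = 2.1 dB.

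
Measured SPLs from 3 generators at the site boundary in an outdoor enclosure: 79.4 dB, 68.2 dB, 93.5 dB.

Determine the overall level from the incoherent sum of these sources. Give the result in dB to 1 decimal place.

93.7 dB

Sum in the linear (power) domain: Σ 10^(Lᵢ/10) = 10^(79.4/10) + 10^(68.2/10) + 10^(93.5/10) = 2.332e+09.
Back to dB: 10·log₁₀ Σ = 93.7 dB.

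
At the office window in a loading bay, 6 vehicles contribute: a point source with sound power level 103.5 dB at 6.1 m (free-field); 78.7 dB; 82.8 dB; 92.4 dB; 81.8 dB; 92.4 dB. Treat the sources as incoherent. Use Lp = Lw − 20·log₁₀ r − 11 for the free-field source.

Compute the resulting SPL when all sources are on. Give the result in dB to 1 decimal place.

96.0 dB

Source at 6.1 m: Lp = 103.5 − 20·log₁₀(6.1) − 11 = 76.8 dB.
Sum in the linear (power) domain: Σ 10^(Lᵢ/10) = 10^(76.8/10) + 10^(78.7/10) + 10^(82.8/10) + 10^(92.4/10) + 10^(81.8/10) + 10^(92.4/10) = 3.939e+09.
Back to dB: 10·log₁₀ Σ = 96.0 dB.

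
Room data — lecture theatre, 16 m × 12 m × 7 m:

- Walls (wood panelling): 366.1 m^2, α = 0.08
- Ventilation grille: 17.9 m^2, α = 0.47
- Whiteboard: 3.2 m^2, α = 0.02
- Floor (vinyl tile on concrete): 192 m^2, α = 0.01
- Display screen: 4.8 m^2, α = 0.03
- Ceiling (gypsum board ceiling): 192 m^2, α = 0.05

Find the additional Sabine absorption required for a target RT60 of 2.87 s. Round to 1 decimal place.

Summing Sᵢαᵢ: 29.288 + 8.413 + 0.064 + 1.920 + 0.144 + 9.600 → A₁ = 49.429 sabins.
For T = 2.87 s, need A₂ = 0.161·V/T = 0.161·1344/2.87 = 75.395 sabins.
Shortfall: 75.395 − 49.429 = 26.0 sabins.

26.0 sabins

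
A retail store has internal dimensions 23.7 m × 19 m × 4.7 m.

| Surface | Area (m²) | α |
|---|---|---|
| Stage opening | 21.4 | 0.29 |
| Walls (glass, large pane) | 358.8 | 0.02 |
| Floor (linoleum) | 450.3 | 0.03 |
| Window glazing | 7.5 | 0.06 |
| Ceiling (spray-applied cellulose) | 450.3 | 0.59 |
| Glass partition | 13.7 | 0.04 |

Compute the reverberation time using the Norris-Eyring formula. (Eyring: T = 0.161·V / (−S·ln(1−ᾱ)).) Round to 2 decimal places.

S = Σ Sᵢ = 1302.0 m².
Absorption A = 21.4×0.29 + 358.8×0.02 + 450.3×0.03 + 7.5×0.06 + 450.3×0.59 + 13.7×0.04 = 293.566 sabins.
ᾱ = 293.566 / 1302.0 = 0.2255.
Eyring denominator: −S ln(1−ᾱ) = 332.710.
V = 23.7 × 19 × 4.7 = 2116.41 m³.
RT60 = 0.161 × 2116.41 / 332.710 = 1.02 s.

1.02 s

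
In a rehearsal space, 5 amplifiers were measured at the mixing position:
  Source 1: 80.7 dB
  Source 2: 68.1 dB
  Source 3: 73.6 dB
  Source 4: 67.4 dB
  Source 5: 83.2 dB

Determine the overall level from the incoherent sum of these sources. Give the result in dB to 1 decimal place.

85.6 dB

Sum in the linear (power) domain: Σ 10^(Lᵢ/10) = 10^(80.7/10) + 10^(68.1/10) + 10^(73.6/10) + 10^(67.4/10) + 10^(83.2/10) = 3.613e+08.
L_total = 10·log₁₀(3.613e+08) = 85.6 dB.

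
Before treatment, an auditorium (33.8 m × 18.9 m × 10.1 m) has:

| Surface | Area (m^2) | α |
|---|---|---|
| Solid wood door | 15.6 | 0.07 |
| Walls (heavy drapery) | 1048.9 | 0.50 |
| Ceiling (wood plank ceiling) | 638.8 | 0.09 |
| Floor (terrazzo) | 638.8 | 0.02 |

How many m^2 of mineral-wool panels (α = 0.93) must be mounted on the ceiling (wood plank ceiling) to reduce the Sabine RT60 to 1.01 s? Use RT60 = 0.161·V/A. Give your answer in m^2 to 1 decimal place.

Total absorption A₁ = 15.6·0.07 + 1048.9·0.50 + 638.8·0.09 + 638.8·0.02
  = 1.092 + 524.450 + 57.492 + 12.776 = 595.810 m^2 sabins.
Required A₂ = 0.161·6452.082/1.01 = 1028.500 sabins.
ΔA needed = 1028.500 − 595.810 = 432.690 sabins.
Each m^2 of panel replacing the ceiling (wood plank ceiling) adds (0.93 − 0.09) = 0.84 sabins.
Area = ΔA/Δα = 432.690/0.84 = 515.1 m^2.

515.1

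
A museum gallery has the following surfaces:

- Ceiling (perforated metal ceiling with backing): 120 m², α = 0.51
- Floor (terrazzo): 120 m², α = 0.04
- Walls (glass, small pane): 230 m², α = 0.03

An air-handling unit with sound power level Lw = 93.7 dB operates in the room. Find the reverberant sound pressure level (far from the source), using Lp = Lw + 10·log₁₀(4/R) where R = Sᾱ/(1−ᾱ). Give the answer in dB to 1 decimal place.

A = 72.900 sabins; S = 470.0 m².
ᾱ = 72.900/470.0 = 0.1551; R = Sᾱ/(1−ᾱ) = 72.900/(1−0.1551) = 86.282 m².
Lp = Lw + 10 log₁₀(4/R) = 93.7 -13.34 = 80.4 dB.

80.4 dB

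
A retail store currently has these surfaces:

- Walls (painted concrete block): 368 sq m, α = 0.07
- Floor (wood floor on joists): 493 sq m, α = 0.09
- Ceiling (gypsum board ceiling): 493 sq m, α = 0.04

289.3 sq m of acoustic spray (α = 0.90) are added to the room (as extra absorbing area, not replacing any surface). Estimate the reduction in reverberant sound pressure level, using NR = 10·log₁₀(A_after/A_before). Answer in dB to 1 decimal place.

5.9 dB

Total absorption A_before = 368×0.07 + 493×0.09 + 493×0.04
  = 25.760 + 44.370 + 19.720 = 89.850 sq m sabins.
Added absorption = 289.3 × 0.90 = 260.370 sabins.
New total A_after = 350.220 sabins.
Reduction = 10 log₁₀(A_after/A_before) = 10 log₁₀(3.8978) = 5.9 dB.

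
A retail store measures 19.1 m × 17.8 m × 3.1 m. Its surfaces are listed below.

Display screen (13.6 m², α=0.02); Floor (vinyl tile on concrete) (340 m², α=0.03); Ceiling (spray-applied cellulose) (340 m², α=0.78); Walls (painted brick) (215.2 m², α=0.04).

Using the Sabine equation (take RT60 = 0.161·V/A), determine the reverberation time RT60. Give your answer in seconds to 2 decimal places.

Equivalent absorption area: A = 13.6×0.02 + 340×0.03 + 340×0.78 + 215.2×0.04 = 284.280 m².
Volume V = 19.1 × 17.8 × 3.1 = 1053.938 m³.
Sabine: RT60 = 0.161 × 1053.938 / 284.280 = 0.60 s.

0.60 sec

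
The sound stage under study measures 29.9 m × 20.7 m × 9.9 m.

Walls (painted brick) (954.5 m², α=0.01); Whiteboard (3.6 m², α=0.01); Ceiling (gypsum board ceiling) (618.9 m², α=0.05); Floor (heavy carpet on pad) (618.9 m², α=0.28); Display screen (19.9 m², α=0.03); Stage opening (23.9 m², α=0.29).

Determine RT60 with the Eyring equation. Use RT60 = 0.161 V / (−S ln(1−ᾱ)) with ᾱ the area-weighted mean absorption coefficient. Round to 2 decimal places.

4.23 seconds

Total surface area S = 954.5 + 3.6 + 618.9 + 618.9 + 19.9 + 23.9 = 2239.7 m².
Σ(Sᵢαᵢ) = 954.5·0.01 + 3.6·0.01 + 618.9·0.05 + 618.9·0.28 + 19.9·0.03 + 23.9·0.29 = 221.346.
ᾱ = 221.346 / 2239.7 = 0.0988.
−S·ln(1−ᾱ) = −2239.7 × ln(1 − 0.0988) = 232.992.
V = 29.9 × 20.7 × 9.9 = 6127.407 m³.
T = 0.161·V/[−S·ln(1−ᾱ)] = 0.161·6127.407/232.992 = 4.23 s.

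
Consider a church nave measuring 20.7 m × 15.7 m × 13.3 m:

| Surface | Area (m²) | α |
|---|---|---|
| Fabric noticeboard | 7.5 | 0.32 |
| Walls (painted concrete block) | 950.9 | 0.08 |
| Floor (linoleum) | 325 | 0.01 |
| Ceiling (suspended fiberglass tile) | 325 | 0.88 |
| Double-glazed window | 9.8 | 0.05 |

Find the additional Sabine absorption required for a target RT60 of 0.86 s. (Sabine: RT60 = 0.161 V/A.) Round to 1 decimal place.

Summing Sᵢαᵢ: 2.400 + 76.072 + 3.250 + 286.000 + 0.490 → A₁ = 368.212 sabins.
V = 4322.367 m³. Required absorption A₂ = 0.161 × 4322.367 / 0.86 = 809.187 sabins.
Additional absorption ΔA = 809.187 − 368.212 = 441.0 sabins.

441.0 sabins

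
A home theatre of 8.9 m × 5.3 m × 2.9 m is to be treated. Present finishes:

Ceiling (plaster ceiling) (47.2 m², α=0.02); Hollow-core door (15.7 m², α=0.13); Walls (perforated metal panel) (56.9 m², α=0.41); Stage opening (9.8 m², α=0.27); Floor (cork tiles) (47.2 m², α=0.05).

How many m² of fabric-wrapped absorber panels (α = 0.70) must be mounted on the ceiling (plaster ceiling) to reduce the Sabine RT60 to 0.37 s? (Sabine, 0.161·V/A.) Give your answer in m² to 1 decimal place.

41.5

Equivalent absorption area: A₁ = 47.2·0.02 + 15.7·0.13 + 56.9·0.41 + 9.8·0.27 + 47.2·0.05 = 31.320 m².
Required A₂ = 0.161·136.793/0.37 = 59.523 sabins.
ΔA needed = 59.523 − 31.320 = 28.203 sabins.
Each m² of panel replacing the ceiling (plaster ceiling) adds (0.70 − 0.02) = 0.68 sabins.
Panel area = 28.203 / 0.68 = 41.5 m².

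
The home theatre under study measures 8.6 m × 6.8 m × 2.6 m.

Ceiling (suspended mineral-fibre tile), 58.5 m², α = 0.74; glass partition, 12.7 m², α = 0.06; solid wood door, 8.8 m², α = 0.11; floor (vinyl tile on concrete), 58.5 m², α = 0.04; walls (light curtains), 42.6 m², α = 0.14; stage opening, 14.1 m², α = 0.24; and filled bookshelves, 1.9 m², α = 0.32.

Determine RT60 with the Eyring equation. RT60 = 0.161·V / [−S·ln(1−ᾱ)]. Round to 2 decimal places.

S = Σ Sᵢ = 197.1 m².
Absorption A = 58.5×0.74 + 12.7×0.06 + 8.8×0.11 + 58.5×0.04 + 42.6×0.14 + 14.1×0.24 + 1.9×0.32 = 57.316 sabins.
ᾱ = 57.316 / 197.1 = 0.2908.
−S·ln(1−ᾱ) = −197.1 × ln(1 − 0.2908) = 67.727.
V = 8.6 × 6.8 × 2.6 = 152.048 m³.
T = 0.161·V/[−S·ln(1−ᾱ)] = 0.161·152.048/67.727 = 0.36 s.

0.36 s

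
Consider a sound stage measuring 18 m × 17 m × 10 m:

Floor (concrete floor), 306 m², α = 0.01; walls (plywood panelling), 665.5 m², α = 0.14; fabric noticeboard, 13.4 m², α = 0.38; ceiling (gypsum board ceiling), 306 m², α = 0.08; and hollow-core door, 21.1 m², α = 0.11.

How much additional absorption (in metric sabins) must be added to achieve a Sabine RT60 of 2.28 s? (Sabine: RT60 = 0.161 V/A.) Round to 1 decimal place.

88.0 sabins

Total absorption A₁ = 306·0.01 + 665.5·0.14 + 13.4·0.38 + 306·0.08 + 21.1·0.11
  = 3.060 + 93.170 + 5.092 + 24.480 + 2.321 = 128.123 m² sabins.
V = 3060 m³. Required absorption A₂ = 0.161 × 3060 / 2.28 = 216.079 sabins.
ΔA = A₂ − A₁ = 216.079 − 128.123 = 88.0 sabins.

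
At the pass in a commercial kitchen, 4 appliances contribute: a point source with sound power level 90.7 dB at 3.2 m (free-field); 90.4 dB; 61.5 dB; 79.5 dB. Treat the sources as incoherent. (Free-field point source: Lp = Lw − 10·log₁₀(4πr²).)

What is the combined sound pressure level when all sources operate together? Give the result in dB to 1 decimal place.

Source at 3.2 m: Lp = 90.7 − 10·log₁₀(4π·3.2²) = 90.7 − 10·log₁₀(128.680) = 69.6 dB.
Converting to relative power and adding: 10^(69.6/10) + 10^(90.4/10) + 10^(61.5/10) + 10^(79.5/10) = 1.196e+09.
L_total = 10·log₁₀(1.196e+09) = 90.8 dB.

90.8 dB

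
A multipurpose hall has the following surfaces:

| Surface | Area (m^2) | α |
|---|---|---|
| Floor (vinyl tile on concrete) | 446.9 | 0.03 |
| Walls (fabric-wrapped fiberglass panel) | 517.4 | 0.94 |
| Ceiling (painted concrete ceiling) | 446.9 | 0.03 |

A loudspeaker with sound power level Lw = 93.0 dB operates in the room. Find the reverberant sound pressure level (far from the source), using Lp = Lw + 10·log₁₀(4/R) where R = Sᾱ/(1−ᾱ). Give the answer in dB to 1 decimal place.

Σ(Sᵢαᵢ) = 446.9·0.03 + 517.4·0.94 + 446.9·0.03 = 513.170; total area S = 1411.2 m^2.
ᾱ = 513.170/1411.2 = 0.3636; R = Sᾱ/(1−ᾱ) = 513.170/(1−0.3636) = 806.364 m^2.
Lp = 93.0 + 10·log₁₀(4/806.364) = 93.0 + (-23.04) = 70.0 dB.

70.0 dB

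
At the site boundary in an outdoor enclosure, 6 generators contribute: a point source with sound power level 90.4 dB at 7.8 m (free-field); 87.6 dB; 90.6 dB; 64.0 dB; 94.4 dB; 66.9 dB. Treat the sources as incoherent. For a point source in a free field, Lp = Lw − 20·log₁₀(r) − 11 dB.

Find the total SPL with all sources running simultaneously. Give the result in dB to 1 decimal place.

Source at 7.8 m: Lp = 90.4 − 20·log₁₀(7.8) − 11 = 61.6 dB.
Converting to relative power and adding: 10^(61.6/10) + 10^(87.6/10) + 10^(90.6/10) + 10^(64.0/10) + 10^(94.4/10) + 10^(66.9/10) = 4.487e+09.
Back to dB: 10·log₁₀ Σ = 96.5 dB.

96.5 dB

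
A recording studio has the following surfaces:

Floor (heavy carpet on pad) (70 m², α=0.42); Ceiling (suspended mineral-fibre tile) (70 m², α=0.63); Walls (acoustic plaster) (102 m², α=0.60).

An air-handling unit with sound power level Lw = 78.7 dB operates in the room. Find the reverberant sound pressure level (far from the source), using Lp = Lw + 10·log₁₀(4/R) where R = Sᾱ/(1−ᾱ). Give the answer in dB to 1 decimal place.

Σ(Sᵢαᵢ) = 70·0.42 + 70·0.63 + 102·0.60 = 134.700; total area S = 242.0 m².
ᾱ = 134.700/242.0 = 0.5566; R = Sᾱ/(1−ᾱ) = 134.700/(1−0.5566) = 303.789 m².
Lp = 78.7 + 10·log₁₀(4/303.789) = 78.7 + (-18.81) = 59.9 dB.

59.9 dB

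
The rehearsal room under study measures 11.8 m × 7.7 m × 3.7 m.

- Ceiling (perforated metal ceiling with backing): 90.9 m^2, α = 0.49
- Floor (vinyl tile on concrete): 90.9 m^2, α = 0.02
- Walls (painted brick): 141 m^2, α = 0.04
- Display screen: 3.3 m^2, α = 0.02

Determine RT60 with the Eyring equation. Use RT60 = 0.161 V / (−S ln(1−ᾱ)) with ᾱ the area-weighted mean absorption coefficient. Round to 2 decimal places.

S = Σ Sᵢ = 326.1 m^2.
Σ(Sᵢαᵢ) = 90.9·0.49 + 90.9·0.02 + 141·0.04 + 3.3·0.02 = 52.065.
ᾱ = 52.065 / 326.1 = 0.1597.
−S·ln(1−ᾱ) = −326.1 × ln(1 − 0.1597) = 56.740.
V = 11.8 × 7.7 × 3.7 = 336.182 m³.
RT60 = 0.161 × 336.182 / 56.740 = 0.95 s.

0.95 sec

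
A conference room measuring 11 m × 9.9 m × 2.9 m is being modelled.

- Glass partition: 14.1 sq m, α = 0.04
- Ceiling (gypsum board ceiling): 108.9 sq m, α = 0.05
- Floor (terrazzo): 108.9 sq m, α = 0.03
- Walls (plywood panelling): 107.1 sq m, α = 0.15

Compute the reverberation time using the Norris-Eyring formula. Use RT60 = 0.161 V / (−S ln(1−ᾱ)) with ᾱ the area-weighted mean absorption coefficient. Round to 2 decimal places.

1.93 sec

S = Σ Sᵢ = 339.0 sq m.
Absorption A = 14.1×0.04 + 108.9×0.05 + 108.9×0.03 + 107.1×0.15 = 25.341 sabins.
Mean coefficient ᾱ = A/S = 0.0748.
−S·ln(1−ᾱ) = −339.0 × ln(1 − 0.0748) = 26.356.
V = 11 × 9.9 × 2.9 = 315.81 m³.
RT60 = 0.161 × 315.81 / 26.356 = 1.93 s.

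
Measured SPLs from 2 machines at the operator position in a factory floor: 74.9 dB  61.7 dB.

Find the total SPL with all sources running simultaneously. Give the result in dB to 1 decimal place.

Sum in the linear (power) domain: Σ 10^(Lᵢ/10) = 10^(74.9/10) + 10^(61.7/10) = 3.238e+07.
Combined level = 10 log₁₀(3.238e+07) = 75.1 dB.

75.1 dB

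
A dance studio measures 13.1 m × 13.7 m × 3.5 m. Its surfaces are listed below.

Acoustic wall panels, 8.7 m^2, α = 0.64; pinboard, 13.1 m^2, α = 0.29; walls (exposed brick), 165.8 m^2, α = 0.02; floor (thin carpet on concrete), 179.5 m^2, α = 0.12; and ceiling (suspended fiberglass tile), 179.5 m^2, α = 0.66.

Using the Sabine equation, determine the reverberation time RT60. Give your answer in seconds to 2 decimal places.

0.66 s

Equivalent absorption area: A = 8.7·0.64 + 13.1·0.29 + 165.8·0.02 + 179.5·0.12 + 179.5·0.66 = 152.693 m^2.
Volume V = 13.1 × 13.7 × 3.5 = 628.145 m³.
Sabine: RT60 = 0.161 × 628.145 / 152.693 = 0.66 s.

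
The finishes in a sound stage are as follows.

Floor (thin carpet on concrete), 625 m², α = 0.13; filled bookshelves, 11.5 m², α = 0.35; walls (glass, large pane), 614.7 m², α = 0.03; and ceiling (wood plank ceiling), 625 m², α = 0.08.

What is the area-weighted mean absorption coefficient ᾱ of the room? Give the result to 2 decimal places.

0.08

S = Σ Sᵢ = 625 + 11.5 + 614.7 + 625 = 1876.2 m².
Σ(Sᵢαᵢ) = 625×0.13 + 11.5×0.35 + 614.7×0.03 + 625×0.08 = 153.716.
ᾱ = A/S = 0.08.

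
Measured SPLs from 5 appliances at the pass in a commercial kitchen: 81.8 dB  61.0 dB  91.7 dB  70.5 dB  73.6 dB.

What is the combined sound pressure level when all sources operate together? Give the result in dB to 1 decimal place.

92.2 dB

Converting to relative power and adding: 10^(81.8/10) + 10^(61.0/10) + 10^(91.7/10) + 10^(70.5/10) + 10^(73.6/10) = 1.666e+09.
Back to dB: 10·log₁₀ Σ = 92.2 dB.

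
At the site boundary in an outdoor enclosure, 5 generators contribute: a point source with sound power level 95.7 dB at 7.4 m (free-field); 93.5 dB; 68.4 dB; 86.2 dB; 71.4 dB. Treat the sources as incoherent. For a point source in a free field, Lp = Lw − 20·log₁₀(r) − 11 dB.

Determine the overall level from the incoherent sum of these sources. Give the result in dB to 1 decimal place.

Source at 7.4 m: Lp = 95.7 − 20·log₁₀(7.4) − 11 = 67.3 dB.
Sum in the linear (power) domain: Σ 10^(Lᵢ/10) = 10^(67.3/10) + 10^(93.5/10) + 10^(68.4/10) + 10^(86.2/10) + 10^(71.4/10) = 2.682e+09.
Combined level = 10 log₁₀(2.682e+09) = 94.3 dB.

94.3 dB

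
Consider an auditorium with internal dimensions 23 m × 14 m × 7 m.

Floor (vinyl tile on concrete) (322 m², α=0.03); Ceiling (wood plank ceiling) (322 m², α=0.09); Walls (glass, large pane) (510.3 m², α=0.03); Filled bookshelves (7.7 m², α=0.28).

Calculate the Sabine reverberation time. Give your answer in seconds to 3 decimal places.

Total absorption A = 322*0.03 + 322*0.09 + 510.3*0.03 + 7.7*0.28
  = 9.660 + 28.980 + 15.309 + 2.156 = 56.105 m² sabins.
Room volume: 2254 m³.
T = 0.161 V/A = 0.161·2254/56.105 = 6.468 s.

6.468 sec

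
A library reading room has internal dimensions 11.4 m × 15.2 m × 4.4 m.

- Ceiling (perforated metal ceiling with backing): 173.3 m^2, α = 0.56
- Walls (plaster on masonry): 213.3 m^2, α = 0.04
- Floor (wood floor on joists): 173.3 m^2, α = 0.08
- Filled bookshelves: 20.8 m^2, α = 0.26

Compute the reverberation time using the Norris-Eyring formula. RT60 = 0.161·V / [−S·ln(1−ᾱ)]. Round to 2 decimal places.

S = Σ Sᵢ = 580.7 m^2.
Absorption A = 173.3×0.56 + 213.3×0.04 + 173.3×0.08 + 20.8×0.26 = 124.852 sabins.
Mean coefficient ᾱ = A/S = 0.2150.
Eyring denominator: −S ln(1−ᾱ) = 140.571.
V = 11.4 × 15.2 × 4.4 = 762.432 m³.
RT60 = 0.161 × 762.432 / 140.571 = 0.87 s.

0.87 s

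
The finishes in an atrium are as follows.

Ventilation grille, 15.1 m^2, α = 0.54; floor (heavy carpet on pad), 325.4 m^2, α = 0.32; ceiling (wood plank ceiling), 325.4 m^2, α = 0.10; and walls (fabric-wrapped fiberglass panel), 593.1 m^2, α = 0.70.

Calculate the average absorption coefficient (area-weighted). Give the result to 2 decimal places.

0.44

S = Σ Sᵢ = 15.1 + 325.4 + 325.4 + 593.1 = 1259.0 m^2.
Σ(Sᵢαᵢ) = 15.1×0.54 + 325.4×0.32 + 325.4×0.10 + 593.1×0.70 = 559.992.
ᾱ = 559.992 / 1259.0 = 0.44.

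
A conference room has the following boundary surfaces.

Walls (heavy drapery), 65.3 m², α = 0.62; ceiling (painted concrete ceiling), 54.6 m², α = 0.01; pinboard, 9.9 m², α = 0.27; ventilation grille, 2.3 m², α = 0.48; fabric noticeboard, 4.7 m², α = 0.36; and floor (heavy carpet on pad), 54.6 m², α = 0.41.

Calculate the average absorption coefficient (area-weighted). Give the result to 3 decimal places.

Total surface area S = 191.4 m².
Weighted sum Σ Sα = 68.887.
ᾱ = A/S = 0.360.

0.360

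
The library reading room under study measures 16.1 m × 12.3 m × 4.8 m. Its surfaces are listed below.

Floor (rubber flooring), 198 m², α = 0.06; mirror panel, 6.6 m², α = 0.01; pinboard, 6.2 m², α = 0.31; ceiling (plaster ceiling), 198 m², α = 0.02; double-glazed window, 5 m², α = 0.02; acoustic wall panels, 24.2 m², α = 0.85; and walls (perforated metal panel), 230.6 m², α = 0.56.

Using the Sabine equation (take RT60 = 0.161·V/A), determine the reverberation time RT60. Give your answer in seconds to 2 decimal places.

0.91 sec

Summing Sᵢαᵢ: 11.880 + 0.066 + 1.922 + 3.960 + 0.100 + 20.570 + 129.136 → A = 167.634 sabins.
Room volume: 950.544 m³.
Sabine: RT60 = 0.161 × 950.544 / 167.634 = 0.91 s.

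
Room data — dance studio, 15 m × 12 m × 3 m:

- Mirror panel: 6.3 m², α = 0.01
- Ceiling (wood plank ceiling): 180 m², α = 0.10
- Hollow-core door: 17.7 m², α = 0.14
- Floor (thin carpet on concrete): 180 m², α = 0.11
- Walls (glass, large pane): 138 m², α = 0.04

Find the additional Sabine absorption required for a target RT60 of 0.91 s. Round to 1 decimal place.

49.7 sabins

Summing Sᵢαᵢ: 0.063 + 18.000 + 2.478 + 19.800 + 5.520 → A₁ = 45.861 sabins.
Target A₂ = 0.161·540/0.91 = 95.538 sabins (V = 540 m³).
Additional absorption ΔA = 95.538 − 45.861 = 49.7 sabins.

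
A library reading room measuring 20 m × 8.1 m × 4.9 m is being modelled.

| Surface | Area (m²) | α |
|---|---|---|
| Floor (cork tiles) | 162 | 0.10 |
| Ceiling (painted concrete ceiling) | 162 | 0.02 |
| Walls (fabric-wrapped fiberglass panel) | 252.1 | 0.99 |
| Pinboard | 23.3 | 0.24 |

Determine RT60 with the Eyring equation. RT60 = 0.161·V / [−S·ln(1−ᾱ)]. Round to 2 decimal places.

S = Σ Sᵢ = 599.4 m².
Σ(Sᵢαᵢ) = 162×0.10 + 162×0.02 + 252.1×0.99 + 23.3×0.24 = 274.611.
ᾱ = 274.611 / 599.4 = 0.4581.
−S·ln(1−ᾱ) = −599.4 × ln(1 − 0.4581) = 367.237.
V = 20 × 8.1 × 4.9 = 793.8 m³.
RT60 = 0.161 × 793.8 / 367.237 = 0.35 s.

0.35 s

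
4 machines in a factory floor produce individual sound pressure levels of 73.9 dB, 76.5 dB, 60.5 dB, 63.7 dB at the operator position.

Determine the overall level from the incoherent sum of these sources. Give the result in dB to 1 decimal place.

Σ 10^(Lᵢ/10) = 7.268e+07.
L_total = 10·log₁₀(7.268e+07) = 78.6 dB.

78.6 dB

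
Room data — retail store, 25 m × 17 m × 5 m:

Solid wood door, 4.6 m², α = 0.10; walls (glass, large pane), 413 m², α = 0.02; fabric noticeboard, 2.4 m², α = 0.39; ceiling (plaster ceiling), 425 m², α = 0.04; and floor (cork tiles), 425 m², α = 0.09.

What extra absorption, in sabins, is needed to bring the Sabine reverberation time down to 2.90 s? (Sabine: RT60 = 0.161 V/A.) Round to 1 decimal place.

Summing Sᵢαᵢ: 0.460 + 8.260 + 0.936 + 17.000 + 38.250 → A₁ = 64.906 sabins.
For T = 2.90 s, need A₂ = 0.161·V/T = 0.161·2125/2.90 = 117.974 sabins.
Shortfall: 117.974 − 64.906 = 53.1 sabins.

53.1 sabins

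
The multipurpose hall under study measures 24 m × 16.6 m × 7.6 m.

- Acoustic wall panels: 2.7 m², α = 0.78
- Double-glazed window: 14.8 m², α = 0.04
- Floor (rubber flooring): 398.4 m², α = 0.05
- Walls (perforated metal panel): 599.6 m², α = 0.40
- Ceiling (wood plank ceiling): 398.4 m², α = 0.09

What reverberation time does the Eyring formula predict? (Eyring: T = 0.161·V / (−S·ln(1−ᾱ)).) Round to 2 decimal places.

1.45 s

S = Σ Sᵢ = 1413.9 m².
Absorption A = 2.7×0.78 + 14.8×0.04 + 398.4×0.05 + 599.6×0.40 + 398.4×0.09 = 298.314 sabins.
Mean coefficient ᾱ = A/S = 0.2110.
Eyring denominator: −S ln(1−ᾱ) = 335.079.
V = 24 × 16.6 × 7.6 = 3027.84 m³.
RT60 = 0.161 × 3027.84 / 335.079 = 1.45 s.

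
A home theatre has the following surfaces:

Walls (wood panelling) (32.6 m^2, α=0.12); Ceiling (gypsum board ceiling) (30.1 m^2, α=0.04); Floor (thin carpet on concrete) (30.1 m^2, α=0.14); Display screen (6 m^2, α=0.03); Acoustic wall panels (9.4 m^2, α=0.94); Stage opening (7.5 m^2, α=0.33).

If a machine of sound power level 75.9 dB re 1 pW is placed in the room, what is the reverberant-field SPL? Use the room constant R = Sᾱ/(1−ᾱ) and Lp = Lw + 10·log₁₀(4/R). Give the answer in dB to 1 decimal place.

67.9 dB

A = 20.821 sabins; S = 115.7 m^2.
ᾱ = 0.1800, so room constant R = A/(1−ᾱ) = 25.391 m^2.
Lp = Lw + 10 log₁₀(4/R) = 75.9 -8.03 = 67.9 dB.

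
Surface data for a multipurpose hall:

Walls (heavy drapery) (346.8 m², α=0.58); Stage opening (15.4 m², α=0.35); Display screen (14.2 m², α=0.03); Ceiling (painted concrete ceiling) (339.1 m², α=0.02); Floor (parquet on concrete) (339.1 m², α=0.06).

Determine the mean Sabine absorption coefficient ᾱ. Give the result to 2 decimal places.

Total surface area S = 1054.6 m².
Σ(Sᵢαᵢ) = 346.8×0.58 + 15.4×0.35 + 14.2×0.03 + 339.1×0.02 + 339.1×0.06 = 234.088.
ᾱ = 234.088 / 1054.6 = 0.22.

0.22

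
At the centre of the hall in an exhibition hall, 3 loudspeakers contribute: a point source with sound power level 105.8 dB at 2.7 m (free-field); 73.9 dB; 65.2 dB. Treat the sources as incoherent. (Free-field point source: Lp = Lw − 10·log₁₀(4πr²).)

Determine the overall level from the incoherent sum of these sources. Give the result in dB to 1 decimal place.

86.5 dB

Source at 2.7 m: Lp = 105.8 − 10·log₁₀(4π·2.7²) = 105.8 − 10·log₁₀(91.609) = 86.2 dB.
Σ 10^(Lᵢ/10) = 4.447e+08.
L_total = 10·log₁₀(4.447e+08) = 86.5 dB.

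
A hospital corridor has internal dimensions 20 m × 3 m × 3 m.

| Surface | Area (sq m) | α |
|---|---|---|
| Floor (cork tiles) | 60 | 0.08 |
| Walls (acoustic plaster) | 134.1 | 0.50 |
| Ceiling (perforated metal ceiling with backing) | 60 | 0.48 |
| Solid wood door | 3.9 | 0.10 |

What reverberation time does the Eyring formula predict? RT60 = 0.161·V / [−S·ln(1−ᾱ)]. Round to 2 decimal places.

0.23 s

S = Σ Sᵢ = 258.0 sq m.
Σ(Sᵢαᵢ) = 60·0.08 + 134.1·0.50 + 60·0.48 + 3.9·0.10 = 101.040.
Mean coefficient ᾱ = A/S = 0.3916.
Eyring denominator: −S ln(1−ᾱ) = 128.206.
V = 20 × 3 × 3 = 180 m³.
RT60 = 0.161 × 180 / 128.206 = 0.23 s.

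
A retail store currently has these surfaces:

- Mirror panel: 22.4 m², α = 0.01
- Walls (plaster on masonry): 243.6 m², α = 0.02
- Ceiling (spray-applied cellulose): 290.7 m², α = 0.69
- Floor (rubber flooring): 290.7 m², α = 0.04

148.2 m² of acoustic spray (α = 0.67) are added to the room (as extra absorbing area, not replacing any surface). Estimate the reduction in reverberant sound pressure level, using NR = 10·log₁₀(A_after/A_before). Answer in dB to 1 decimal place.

1.6 dB

A_before = Σ Sᵢαᵢ = 22.4×0.01 + 243.6×0.02 + 290.7×0.69 + 290.7×0.04 = 217.307 sabins.
Treatment contributes 148.2·0.67 = 99.294 sabins.
A_after = 217.307 + 99.294 = 316.601 sabins.
NR = 10·log₁₀(316.601/217.307) = 1.6 dB.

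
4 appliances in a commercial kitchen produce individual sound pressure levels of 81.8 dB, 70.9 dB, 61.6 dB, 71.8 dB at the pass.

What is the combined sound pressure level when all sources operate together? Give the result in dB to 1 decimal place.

Σ 10^(Lᵢ/10) = 1.802e+08.
Combined level = 10 log₁₀(1.802e+08) = 82.6 dB.

82.6 dB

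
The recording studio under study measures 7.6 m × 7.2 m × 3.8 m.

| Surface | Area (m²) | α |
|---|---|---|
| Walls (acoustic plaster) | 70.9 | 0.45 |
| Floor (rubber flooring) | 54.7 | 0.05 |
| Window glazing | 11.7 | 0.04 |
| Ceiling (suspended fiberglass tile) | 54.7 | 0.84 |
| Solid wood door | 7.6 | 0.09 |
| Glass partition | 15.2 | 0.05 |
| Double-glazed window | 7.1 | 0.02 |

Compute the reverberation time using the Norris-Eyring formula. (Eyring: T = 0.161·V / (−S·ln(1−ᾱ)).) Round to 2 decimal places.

0.32 s

Total surface area S = 70.9 + 54.7 + 11.7 + 54.7 + 7.6 + 15.2 + 7.1 = 221.9 m².
Σ(Sᵢαᵢ) = 70.9×0.45 + 54.7×0.05 + 11.7×0.04 + 54.7×0.84 + 7.6×0.09 + 15.2×0.05 + 7.1×0.02 = 82.642.
ᾱ = 82.642 / 221.9 = 0.3724.
−S·ln(1−ᾱ) = −221.9 × ln(1 − 0.3724) = 103.373.
V = 7.6 × 7.2 × 3.8 = 207.936 m³.
T = 0.161·V/[−S·ln(1−ᾱ)] = 0.161·207.936/103.373 = 0.32 s.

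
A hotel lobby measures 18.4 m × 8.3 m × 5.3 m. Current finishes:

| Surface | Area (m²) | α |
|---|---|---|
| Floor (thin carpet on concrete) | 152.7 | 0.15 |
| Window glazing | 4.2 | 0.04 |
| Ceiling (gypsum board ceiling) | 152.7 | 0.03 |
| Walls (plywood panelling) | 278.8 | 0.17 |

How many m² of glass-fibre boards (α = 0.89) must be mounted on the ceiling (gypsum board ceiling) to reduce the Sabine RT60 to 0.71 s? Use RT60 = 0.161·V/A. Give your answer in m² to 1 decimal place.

Summing Sᵢαᵢ: 22.905 + 0.168 + 4.581 + 47.396 → A₁ = 75.050 sabins.
Required A₂ = 0.161·809.416/0.71 = 183.544 sabins.
ΔA needed = 183.544 − 75.050 = 108.494 sabins.
Each m² of panel replacing the ceiling (gypsum board ceiling) adds (0.89 − 0.03) = 0.86 sabins.
Panel area = 108.494 / 0.86 = 126.2 m².

126.2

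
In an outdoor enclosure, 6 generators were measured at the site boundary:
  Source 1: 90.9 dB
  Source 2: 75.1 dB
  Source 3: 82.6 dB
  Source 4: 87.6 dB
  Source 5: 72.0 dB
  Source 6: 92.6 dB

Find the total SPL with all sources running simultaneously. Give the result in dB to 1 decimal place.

Sum in the linear (power) domain: Σ 10^(Lᵢ/10) = 10^(90.9/10) + 10^(75.1/10) + 10^(82.6/10) + 10^(87.6/10) + 10^(72.0/10) + 10^(92.6/10) = 3.856e+09.
L_total = 10·log₁₀(3.856e+09) = 95.9 dB.

95.9 dB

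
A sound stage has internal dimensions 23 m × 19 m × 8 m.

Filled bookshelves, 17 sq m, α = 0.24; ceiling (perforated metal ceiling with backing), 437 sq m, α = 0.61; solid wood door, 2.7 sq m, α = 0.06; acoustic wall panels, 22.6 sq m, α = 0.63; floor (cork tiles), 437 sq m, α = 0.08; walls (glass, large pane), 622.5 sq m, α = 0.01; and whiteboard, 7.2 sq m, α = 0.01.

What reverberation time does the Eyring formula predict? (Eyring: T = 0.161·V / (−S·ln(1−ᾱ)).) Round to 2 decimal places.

1.54 seconds

Total surface area S = 17 + 437 + 2.7 + 22.6 + 437 + 622.5 + 7.2 = 1546.0 sq m.
Absorption A = 17×0.24 + 437×0.61 + 2.7×0.06 + 22.6×0.63 + 437×0.08 + 622.5×0.01 + 7.2×0.01 = 326.307 sabins.
Mean coefficient ᾱ = A/S = 0.2111.
Eyring denominator: −S ln(1−ᾱ) = 366.581.
V = 23 × 19 × 8 = 3496 m³.
RT60 = 0.161 × 3496 / 366.581 = 1.54 s.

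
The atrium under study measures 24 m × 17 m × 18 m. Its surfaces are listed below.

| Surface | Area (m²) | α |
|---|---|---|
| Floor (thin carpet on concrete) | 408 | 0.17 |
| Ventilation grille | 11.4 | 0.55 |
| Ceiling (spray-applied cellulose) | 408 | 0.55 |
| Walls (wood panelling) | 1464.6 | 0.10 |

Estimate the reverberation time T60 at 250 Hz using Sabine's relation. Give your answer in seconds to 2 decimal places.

A = Σ Sᵢαᵢ = 408×0.17 + 11.4×0.55 + 408×0.55 + 1464.6×0.10 = 446.490 sabins.
Volume V = 24 × 17 × 18 = 7344 m³.
RT60 = 0.161 · V / A = 0.161 × 7344 / 446.490 = 2.65 s.

2.65 seconds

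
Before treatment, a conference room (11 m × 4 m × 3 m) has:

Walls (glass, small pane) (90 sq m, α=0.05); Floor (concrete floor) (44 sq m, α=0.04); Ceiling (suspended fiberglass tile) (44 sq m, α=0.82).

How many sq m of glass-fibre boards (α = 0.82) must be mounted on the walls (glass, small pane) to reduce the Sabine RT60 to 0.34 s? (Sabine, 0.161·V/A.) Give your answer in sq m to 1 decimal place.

26.2

A₁ = Σ Sᵢαᵢ = 90·0.05 + 44·0.04 + 44·0.82 = 42.340 sabins.
V = 132 m³. Target absorption A₂ = 0.161 × 132 / 0.34 = 62.506 sabins.
Absorption to add: 62.506 − 42.340 = 20.166 sabins.
Net gain per sq m: Δα = 0.82 − 0.05 = 0.77.
Panel area = 20.166 / 0.77 = 26.2 sq m.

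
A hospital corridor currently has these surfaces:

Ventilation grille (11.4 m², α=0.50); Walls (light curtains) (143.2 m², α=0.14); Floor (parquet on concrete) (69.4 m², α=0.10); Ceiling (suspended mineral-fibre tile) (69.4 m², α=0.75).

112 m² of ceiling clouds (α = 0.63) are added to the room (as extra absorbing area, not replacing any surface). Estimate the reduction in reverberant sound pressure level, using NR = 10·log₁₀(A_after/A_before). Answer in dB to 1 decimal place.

2.6 dB

Total absorption A_before = 11.4×0.50 + 143.2×0.14 + 69.4×0.10 + 69.4×0.75
  = 5.700 + 20.048 + 6.940 + 52.050 = 84.738 m² sabins.
Treatment contributes 112·0.63 = 70.560 sabins.
New total A_after = 155.298 sabins.
NR = 10·log₁₀(155.298/84.738) = 2.6 dB.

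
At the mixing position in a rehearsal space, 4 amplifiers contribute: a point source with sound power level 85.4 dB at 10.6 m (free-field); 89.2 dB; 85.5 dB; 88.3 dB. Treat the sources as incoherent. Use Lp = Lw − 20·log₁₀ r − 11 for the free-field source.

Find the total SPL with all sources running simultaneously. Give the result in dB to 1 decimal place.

92.7 dB

Source at 10.6 m: Lp = 85.4 − 20·log₁₀(10.6) − 11 = 53.9 dB.
Sum in the linear (power) domain: Σ 10^(Lᵢ/10) = 10^(53.9/10) + 10^(89.2/10) + 10^(85.5/10) + 10^(88.3/10) = 1.863e+09.
Combined level = 10 log₁₀(1.863e+09) = 92.7 dB.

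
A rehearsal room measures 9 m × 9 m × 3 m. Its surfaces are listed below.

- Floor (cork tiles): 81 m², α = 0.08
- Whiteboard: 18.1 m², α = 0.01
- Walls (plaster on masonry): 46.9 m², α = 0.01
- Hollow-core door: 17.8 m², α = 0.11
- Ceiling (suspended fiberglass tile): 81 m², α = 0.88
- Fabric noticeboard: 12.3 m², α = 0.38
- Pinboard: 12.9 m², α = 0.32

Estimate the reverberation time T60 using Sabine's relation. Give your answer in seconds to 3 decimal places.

Equivalent absorption area: A = 81·0.08 + 18.1·0.01 + 46.9·0.01 + 17.8·0.11 + 81·0.88 + 12.3·0.38 + 12.9·0.32 = 89.170 m².
Room volume: 243 m³.
RT60 = 0.161 · V / A = 0.161 × 243 / 89.170 = 0.439 s.

0.439 sec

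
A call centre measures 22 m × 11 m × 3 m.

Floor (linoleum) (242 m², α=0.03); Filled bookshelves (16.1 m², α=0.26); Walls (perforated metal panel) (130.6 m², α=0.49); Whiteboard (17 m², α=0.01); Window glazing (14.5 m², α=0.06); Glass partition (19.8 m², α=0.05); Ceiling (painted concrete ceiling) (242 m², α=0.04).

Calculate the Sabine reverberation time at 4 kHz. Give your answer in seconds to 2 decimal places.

1.34 sec

Summing Sᵢαᵢ: 7.260 + 4.186 + 63.994 + 0.170 + 0.870 + 0.990 + 9.680 → A = 87.150 sabins.
Room volume: 726 m³.
Sabine: RT60 = 0.161 × 726 / 87.150 = 1.34 s.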